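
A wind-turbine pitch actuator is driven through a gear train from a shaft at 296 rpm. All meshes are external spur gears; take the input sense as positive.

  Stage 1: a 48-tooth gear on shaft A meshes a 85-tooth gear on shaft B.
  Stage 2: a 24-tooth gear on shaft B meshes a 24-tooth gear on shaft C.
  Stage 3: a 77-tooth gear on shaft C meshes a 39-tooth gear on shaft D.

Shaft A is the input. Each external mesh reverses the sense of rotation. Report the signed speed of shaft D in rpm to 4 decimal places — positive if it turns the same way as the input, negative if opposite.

Stage 1 [48T→85T]: ω = 296.0000×48/85 = 167.1529 rpm, dir flips to −; running = −167.1529
Stage 2 [24T→24T]: ω = 167.1529×24/24 = 167.1529 rpm, dir flips to +; running = +167.1529
Stage 3 [77T→39T]: ω = 167.1529×77/39 = 330.0199 rpm, dir flips to −; running = −330.0199

-330.0199 rpm (opposite to input, |ω| = 330.0199 rpm)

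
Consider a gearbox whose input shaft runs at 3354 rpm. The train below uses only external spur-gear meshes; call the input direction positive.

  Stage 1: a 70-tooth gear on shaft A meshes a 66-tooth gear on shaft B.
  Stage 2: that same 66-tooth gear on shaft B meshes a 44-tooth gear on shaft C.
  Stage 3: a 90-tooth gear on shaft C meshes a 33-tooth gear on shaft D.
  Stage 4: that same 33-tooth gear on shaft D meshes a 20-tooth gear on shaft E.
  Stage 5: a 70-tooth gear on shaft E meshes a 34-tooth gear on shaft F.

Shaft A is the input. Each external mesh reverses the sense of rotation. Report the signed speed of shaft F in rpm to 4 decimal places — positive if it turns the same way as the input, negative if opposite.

Stage 1 [70T→66T]: ω = 3354.0000×70/66 = 3557.2727 rpm, dir flips to −; running = −3557.2727
Stage 2 [66T→44T]: ω = 3557.2727×66/44 = 5335.9091 rpm, dir flips to +; running = +5335.9091
Stage 3 [90T→33T]: ω = 5335.9091×90/33 = 14552.4793 rpm, dir flips to −; running = −14552.4793
Stage 4 [33T→20T]: ω = 14552.4793×33/20 = 24011.5909 rpm, dir flips to +; running = +24011.5909
Stage 5 [70T→34T]: ω = 24011.5909×70/34 = 49435.6283 rpm, dir flips to −; running = −49435.6283

-49435.6283 rpm (opposite to input, |ω| = 49435.6283 rpm)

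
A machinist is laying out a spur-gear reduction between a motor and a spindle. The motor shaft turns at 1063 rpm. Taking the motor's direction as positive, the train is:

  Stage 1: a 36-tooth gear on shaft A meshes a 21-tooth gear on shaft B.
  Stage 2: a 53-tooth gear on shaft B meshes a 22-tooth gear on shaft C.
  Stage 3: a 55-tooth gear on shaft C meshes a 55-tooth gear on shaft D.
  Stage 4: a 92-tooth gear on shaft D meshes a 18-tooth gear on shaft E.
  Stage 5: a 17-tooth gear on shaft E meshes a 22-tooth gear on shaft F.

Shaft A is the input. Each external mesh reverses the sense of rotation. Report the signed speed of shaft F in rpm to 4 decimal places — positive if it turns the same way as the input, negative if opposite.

Stage 1 [36T→21T]: ω = 1063.0000×36/21 = 1822.2857 rpm, dir flips to −; running = −1822.2857
Stage 2 [53T→22T]: ω = 1822.2857×53/22 = 4390.0519 rpm, dir flips to +; running = +4390.0519
Stage 3 [55T→55T]: ω = 4390.0519×55/55 = 4390.0519 rpm, dir flips to −; running = −4390.0519
Stage 4 [92T→18T]: ω = 4390.0519×92/18 = 22438.0433 rpm, dir flips to +; running = +22438.0433
Stage 5 [17T→22T]: ω = 22438.0433×17/22 = 17338.4880 rpm, dir flips to −; running = −17338.4880

-17338.4880 rpm (opposite to input, |ω| = 17338.4880 rpm)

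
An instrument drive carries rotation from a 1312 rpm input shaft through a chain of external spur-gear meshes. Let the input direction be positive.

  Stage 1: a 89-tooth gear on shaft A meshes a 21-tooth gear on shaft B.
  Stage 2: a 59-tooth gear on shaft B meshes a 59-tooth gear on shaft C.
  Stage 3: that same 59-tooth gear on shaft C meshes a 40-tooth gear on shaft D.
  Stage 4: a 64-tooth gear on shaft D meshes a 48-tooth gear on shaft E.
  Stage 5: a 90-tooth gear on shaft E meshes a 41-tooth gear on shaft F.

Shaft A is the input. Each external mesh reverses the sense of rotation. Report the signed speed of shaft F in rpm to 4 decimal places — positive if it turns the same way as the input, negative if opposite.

Stage 1 [89T→21T]: ω = 1312.0000×89/21 = 5560.3810 rpm, dir flips to −; running = −5560.3810
Stage 2 [59T→59T]: ω = 5560.3810×59/59 = 5560.3810 rpm, dir flips to +; running = +5560.3810
Stage 3 [59T→40T]: ω = 5560.3810×59/40 = 8201.5619 rpm, dir flips to −; running = −8201.5619
Stage 4 [64T→48T]: ω = 8201.5619×64/48 = 10935.4159 rpm, dir flips to +; running = +10935.4159
Stage 5 [90T→41T]: ω = 10935.4159×90/41 = 24004.5714 rpm, dir flips to −; running = −24004.5714

-24004.5714 rpm (opposite to input, |ω| = 24004.5714 rpm)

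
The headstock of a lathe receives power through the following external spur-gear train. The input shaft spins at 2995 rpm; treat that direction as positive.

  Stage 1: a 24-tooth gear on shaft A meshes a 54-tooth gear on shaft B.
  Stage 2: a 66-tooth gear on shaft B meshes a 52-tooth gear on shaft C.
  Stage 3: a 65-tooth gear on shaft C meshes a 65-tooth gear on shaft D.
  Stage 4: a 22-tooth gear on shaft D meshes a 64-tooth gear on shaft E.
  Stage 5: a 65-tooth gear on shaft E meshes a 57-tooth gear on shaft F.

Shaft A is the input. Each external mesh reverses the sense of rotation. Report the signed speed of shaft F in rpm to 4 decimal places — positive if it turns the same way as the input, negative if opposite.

-662.2716 rpm (opposite to input, |ω| = 662.2716 rpm)

Stage 1 [24T→54T]: ω = 2995.0000×24/54 = 1331.1111 rpm, dir flips to −; running = −1331.1111
Stage 2 [66T→52T]: ω = 1331.1111×66/52 = 1689.4872 rpm, dir flips to +; running = +1689.4872
Stage 3 [65T→65T]: ω = 1689.4872×65/65 = 1689.4872 rpm, dir flips to −; running = −1689.4872
Stage 4 [22T→64T]: ω = 1689.4872×22/64 = 580.7612 rpm, dir flips to +; running = +580.7612
Stage 5 [65T→57T]: ω = 580.7612×65/57 = 662.2716 rpm, dir flips to −; running = −662.2716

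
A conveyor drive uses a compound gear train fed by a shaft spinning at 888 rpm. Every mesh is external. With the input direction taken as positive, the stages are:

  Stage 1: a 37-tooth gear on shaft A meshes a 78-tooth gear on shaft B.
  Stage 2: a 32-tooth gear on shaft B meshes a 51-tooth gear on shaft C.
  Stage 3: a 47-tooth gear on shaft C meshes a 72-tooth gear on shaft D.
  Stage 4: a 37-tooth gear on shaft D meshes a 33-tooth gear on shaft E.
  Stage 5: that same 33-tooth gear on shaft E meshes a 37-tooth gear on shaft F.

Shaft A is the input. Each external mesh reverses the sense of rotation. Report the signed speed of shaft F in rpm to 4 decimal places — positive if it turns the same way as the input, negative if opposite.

-172.5302 rpm (opposite to input, |ω| = 172.5302 rpm)

Stage 1 [37T→78T]: ω = 888.0000×37/78 = 421.2308 rpm, dir flips to −; running = −421.2308
Stage 2 [32T→51T]: ω = 421.2308×32/51 = 264.3017 rpm, dir flips to +; running = +264.3017
Stage 3 [47T→72T]: ω = 264.3017×47/72 = 172.5302 rpm, dir flips to −; running = −172.5302
Stage 4 [37T→33T]: ω = 172.5302×37/33 = 193.4430 rpm, dir flips to +; running = +193.4430
Stage 5 [33T→37T]: ω = 193.4430×33/37 = 172.5302 rpm, dir flips to −; running = −172.5302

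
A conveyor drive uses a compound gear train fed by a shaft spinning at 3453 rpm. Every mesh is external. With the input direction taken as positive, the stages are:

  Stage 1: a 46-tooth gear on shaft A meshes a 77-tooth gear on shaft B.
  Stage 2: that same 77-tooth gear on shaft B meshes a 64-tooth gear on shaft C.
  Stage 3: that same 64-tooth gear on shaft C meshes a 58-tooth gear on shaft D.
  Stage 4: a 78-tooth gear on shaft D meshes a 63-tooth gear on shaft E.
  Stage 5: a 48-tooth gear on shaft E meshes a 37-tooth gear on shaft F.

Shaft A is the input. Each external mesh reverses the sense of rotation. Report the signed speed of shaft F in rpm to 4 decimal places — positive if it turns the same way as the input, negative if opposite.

-4398.6558 rpm (opposite to input, |ω| = 4398.6558 rpm)

Stage 1 [46T→77T]: ω = 3453.0000×46/77 = 2062.8312 rpm, dir flips to −; running = −2062.8312
Stage 2 [77T→64T]: ω = 2062.8312×77/64 = 2481.8438 rpm, dir flips to +; running = +2481.8438
Stage 3 [64T→58T]: ω = 2481.8438×64/58 = 2738.5862 rpm, dir flips to −; running = −2738.5862
Stage 4 [78T→63T]: ω = 2738.5862×78/63 = 3390.6305 rpm, dir flips to +; running = +3390.6305
Stage 5 [48T→37T]: ω = 3390.6305×48/37 = 4398.6558 rpm, dir flips to −; running = −4398.6558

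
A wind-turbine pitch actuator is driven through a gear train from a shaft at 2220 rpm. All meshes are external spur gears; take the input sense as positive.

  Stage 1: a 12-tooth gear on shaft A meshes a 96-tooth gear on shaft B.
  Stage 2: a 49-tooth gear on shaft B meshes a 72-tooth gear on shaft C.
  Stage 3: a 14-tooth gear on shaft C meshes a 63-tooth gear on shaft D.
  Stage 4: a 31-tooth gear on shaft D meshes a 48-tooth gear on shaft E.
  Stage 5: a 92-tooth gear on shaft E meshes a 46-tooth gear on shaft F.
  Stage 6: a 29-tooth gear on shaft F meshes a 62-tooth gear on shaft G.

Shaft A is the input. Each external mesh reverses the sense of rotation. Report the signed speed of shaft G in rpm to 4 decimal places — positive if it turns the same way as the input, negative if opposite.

+25.3554 rpm (same as input, |ω| = 25.3554 rpm)

Stage 1 [12T→96T]: ω = 2220.0000×12/96 = 277.5000 rpm, dir flips to −; running = −277.5000
Stage 2 [49T→72T]: ω = 277.5000×49/72 = 188.8542 rpm, dir flips to +; running = +188.8542
Stage 3 [14T→63T]: ω = 188.8542×14/63 = 41.9676 rpm, dir flips to −; running = −41.9676
Stage 4 [31T→48T]: ω = 41.9676×31/48 = 27.1041 rpm, dir flips to +; running = +27.1041
Stage 5 [92T→46T]: ω = 27.1041×92/46 = 54.2081 rpm, dir flips to −; running = −54.2081
Stage 6 [29T→62T]: ω = 54.2081×29/62 = 25.3554 rpm, dir flips to +; running = +25.3554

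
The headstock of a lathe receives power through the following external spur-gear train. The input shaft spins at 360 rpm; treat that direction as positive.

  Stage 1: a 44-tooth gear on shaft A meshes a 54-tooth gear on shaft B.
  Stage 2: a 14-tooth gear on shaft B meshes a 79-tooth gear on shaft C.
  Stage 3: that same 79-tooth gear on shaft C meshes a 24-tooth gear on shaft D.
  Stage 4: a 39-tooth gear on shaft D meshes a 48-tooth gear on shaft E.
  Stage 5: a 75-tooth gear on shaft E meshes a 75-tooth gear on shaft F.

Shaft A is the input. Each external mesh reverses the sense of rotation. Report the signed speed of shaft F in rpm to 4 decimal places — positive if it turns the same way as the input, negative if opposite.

Stage 1 [44T→54T]: ω = 360.0000×44/54 = 293.3333 rpm, dir flips to −; running = −293.3333
Stage 2 [14T→79T]: ω = 293.3333×14/79 = 51.9831 rpm, dir flips to +; running = +51.9831
Stage 3 [79T→24T]: ω = 51.9831×79/24 = 171.1111 rpm, dir flips to −; running = −171.1111
Stage 4 [39T→48T]: ω = 171.1111×39/48 = 139.0278 rpm, dir flips to +; running = +139.0278
Stage 5 [75T→75T]: ω = 139.0278×75/75 = 139.0278 rpm, dir flips to −; running = −139.0278

-139.0278 rpm (opposite to input, |ω| = 139.0278 rpm)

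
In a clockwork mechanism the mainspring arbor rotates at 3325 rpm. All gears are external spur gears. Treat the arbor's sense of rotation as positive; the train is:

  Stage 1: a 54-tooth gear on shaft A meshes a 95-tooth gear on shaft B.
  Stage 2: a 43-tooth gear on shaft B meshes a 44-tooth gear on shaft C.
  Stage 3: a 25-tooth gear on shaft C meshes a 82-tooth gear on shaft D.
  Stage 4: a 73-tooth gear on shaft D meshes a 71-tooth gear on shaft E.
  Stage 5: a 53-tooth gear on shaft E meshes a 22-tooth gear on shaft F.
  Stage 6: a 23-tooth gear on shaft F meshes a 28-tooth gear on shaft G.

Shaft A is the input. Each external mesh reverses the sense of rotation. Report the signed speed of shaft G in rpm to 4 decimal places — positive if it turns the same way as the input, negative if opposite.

+1145.7536 rpm (same as input, |ω| = 1145.7536 rpm)

Stage 1 [54T→95T]: ω = 3325.0000×54/95 = 1890.0000 rpm, dir flips to −; running = −1890.0000
Stage 2 [43T→44T]: ω = 1890.0000×43/44 = 1847.0455 rpm, dir flips to +; running = +1847.0455
Stage 3 [25T→82T]: ω = 1847.0455×25/82 = 563.1236 rpm, dir flips to −; running = −563.1236
Stage 4 [73T→71T]: ω = 563.1236×73/71 = 578.9863 rpm, dir flips to +; running = +578.9863
Stage 5 [53T→22T]: ω = 578.9863×53/22 = 1394.8305 rpm, dir flips to −; running = −1394.8305
Stage 6 [23T→28T]: ω = 1394.8305×23/28 = 1145.7536 rpm, dir flips to +; running = +1145.7536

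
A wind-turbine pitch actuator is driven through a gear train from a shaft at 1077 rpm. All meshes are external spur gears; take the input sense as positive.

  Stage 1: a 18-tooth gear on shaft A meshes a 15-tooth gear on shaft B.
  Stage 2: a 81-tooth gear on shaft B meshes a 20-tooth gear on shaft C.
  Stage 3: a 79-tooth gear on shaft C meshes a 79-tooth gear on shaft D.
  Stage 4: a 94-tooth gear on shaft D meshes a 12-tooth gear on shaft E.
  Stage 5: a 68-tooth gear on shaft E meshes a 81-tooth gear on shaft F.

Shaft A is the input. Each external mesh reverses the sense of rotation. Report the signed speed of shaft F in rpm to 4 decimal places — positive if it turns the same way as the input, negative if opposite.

-34420.9200 rpm (opposite to input, |ω| = 34420.9200 rpm)

Stage 1 [18T→15T]: ω = 1077.0000×18/15 = 1292.4000 rpm, dir flips to −; running = −1292.4000
Stage 2 [81T→20T]: ω = 1292.4000×81/20 = 5234.2200 rpm, dir flips to +; running = +5234.2200
Stage 3 [79T→79T]: ω = 5234.2200×79/79 = 5234.2200 rpm, dir flips to −; running = −5234.2200
Stage 4 [94T→12T]: ω = 5234.2200×94/12 = 41001.3900 rpm, dir flips to +; running = +41001.3900
Stage 5 [68T→81T]: ω = 41001.3900×68/81 = 34420.9200 rpm, dir flips to −; running = −34420.9200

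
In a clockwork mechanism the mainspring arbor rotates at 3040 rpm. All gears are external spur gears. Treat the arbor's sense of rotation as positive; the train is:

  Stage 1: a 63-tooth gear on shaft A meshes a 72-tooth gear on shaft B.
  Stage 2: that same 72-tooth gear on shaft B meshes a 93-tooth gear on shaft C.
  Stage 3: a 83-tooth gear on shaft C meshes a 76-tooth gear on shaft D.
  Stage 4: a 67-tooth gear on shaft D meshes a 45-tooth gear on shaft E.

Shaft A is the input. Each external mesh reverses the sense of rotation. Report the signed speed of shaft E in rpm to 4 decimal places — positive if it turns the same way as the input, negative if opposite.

+3348.5591 rpm (same as input, |ω| = 3348.5591 rpm)

Stage 1 [63T→72T]: ω = 3040.0000×63/72 = 2660.0000 rpm, dir flips to −; running = −2660.0000
Stage 2 [72T→93T]: ω = 2660.0000×72/93 = 2059.3548 rpm, dir flips to +; running = +2059.3548
Stage 3 [83T→76T]: ω = 2059.3548×83/76 = 2249.0323 rpm, dir flips to −; running = −2249.0323
Stage 4 [67T→45T]: ω = 2249.0323×67/45 = 3348.5591 rpm, dir flips to +; running = +3348.5591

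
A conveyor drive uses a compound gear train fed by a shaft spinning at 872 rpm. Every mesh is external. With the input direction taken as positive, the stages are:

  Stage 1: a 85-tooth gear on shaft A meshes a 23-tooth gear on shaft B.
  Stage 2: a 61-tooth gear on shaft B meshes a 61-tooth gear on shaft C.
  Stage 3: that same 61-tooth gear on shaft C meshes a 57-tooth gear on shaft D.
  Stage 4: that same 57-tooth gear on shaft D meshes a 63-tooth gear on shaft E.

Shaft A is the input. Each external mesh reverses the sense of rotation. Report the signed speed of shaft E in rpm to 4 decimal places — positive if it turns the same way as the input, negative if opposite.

+3120.3037 rpm (same as input, |ω| = 3120.3037 rpm)

Stage 1 [85T→23T]: ω = 872.0000×85/23 = 3222.6087 rpm, dir flips to −; running = −3222.6087
Stage 2 [61T→61T]: ω = 3222.6087×61/61 = 3222.6087 rpm, dir flips to +; running = +3222.6087
Stage 3 [61T→57T]: ω = 3222.6087×61/57 = 3448.7567 rpm, dir flips to −; running = −3448.7567
Stage 4 [57T→63T]: ω = 3448.7567×57/63 = 3120.3037 rpm, dir flips to +; running = +3120.3037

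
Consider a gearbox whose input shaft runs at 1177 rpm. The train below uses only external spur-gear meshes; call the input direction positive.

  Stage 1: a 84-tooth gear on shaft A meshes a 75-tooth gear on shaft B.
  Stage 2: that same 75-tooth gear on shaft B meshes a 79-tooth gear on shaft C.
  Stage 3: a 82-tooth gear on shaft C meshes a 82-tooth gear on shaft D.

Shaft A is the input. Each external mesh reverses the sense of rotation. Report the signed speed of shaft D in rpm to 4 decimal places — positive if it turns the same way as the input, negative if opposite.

Stage 1 [84T→75T]: ω = 1177.0000×84/75 = 1318.2400 rpm, dir flips to −; running = −1318.2400
Stage 2 [75T→79T]: ω = 1318.2400×75/79 = 1251.4937 rpm, dir flips to +; running = +1251.4937
Stage 3 [82T→82T]: ω = 1251.4937×82/82 = 1251.4937 rpm, dir flips to −; running = −1251.4937

-1251.4937 rpm (opposite to input, |ω| = 1251.4937 rpm)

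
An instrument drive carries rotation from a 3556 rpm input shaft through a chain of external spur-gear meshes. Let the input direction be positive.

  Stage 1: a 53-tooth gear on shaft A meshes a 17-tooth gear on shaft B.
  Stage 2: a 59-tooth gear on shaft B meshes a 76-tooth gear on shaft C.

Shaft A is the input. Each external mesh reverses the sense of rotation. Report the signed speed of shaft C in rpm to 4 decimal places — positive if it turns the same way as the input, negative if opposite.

+8606.5108 rpm (same as input, |ω| = 8606.5108 rpm)

Stage 1 [53T→17T]: ω = 3556.0000×53/17 = 11086.3529 rpm, dir flips to −; running = −11086.3529
Stage 2 [59T→76T]: ω = 11086.3529×59/76 = 8606.5108 rpm, dir flips to +; running = +8606.5108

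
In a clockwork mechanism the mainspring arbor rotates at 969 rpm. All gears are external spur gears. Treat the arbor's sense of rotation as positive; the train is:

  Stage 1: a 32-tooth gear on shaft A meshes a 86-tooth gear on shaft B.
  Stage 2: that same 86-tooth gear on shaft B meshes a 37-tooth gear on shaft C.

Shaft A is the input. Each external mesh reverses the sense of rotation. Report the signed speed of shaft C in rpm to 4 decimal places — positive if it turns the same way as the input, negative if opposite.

+838.0541 rpm (same as input, |ω| = 838.0541 rpm)

Stage 1 [32T→86T]: ω = 969.0000×32/86 = 360.5581 rpm, dir flips to −; running = −360.5581
Stage 2 [86T→37T]: ω = 360.5581×86/37 = 838.0541 rpm, dir flips to +; running = +838.0541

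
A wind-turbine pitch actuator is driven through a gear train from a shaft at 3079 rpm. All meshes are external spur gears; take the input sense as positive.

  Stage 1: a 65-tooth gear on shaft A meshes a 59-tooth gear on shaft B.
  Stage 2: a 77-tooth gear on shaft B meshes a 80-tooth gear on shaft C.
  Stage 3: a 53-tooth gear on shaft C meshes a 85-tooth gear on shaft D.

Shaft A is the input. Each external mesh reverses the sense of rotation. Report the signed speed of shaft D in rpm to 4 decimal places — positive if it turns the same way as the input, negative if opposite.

-2035.7700 rpm (opposite to input, |ω| = 2035.7700 rpm)

Stage 1 [65T→59T]: ω = 3079.0000×65/59 = 3392.1186 rpm, dir flips to −; running = −3392.1186
Stage 2 [77T→80T]: ω = 3392.1186×77/80 = 3264.9142 rpm, dir flips to +; running = +3264.9142
Stage 3 [53T→85T]: ω = 3264.9142×53/85 = 2035.7700 rpm, dir flips to −; running = −2035.7700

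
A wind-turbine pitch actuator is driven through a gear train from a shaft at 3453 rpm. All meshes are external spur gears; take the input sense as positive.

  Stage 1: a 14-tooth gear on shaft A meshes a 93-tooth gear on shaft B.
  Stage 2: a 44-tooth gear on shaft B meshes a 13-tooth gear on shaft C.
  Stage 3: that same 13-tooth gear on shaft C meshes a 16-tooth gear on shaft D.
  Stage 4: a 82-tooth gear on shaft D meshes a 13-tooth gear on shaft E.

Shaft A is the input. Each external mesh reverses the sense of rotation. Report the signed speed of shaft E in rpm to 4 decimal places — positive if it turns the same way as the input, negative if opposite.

Stage 1 [14T→93T]: ω = 3453.0000×14/93 = 519.8065 rpm, dir flips to −; running = −519.8065
Stage 2 [44T→13T]: ω = 519.8065×44/13 = 1759.3449 rpm, dir flips to +; running = +1759.3449
Stage 3 [13T→16T]: ω = 1759.3449×13/16 = 1429.4677 rpm, dir flips to −; running = −1429.4677
Stage 4 [82T→13T]: ω = 1429.4677×82/13 = 9016.6427 rpm, dir flips to +; running = +9016.6427

+9016.6427 rpm (same as input, |ω| = 9016.6427 rpm)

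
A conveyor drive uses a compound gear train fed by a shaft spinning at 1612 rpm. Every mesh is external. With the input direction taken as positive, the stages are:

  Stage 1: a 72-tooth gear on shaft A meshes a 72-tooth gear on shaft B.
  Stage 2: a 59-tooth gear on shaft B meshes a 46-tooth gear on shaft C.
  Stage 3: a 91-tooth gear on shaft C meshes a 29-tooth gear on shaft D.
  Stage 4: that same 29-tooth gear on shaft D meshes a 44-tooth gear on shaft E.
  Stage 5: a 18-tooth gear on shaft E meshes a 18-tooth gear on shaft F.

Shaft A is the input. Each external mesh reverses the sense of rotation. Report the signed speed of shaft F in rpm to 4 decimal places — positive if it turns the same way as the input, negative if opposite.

Stage 1 [72T→72T]: ω = 1612.0000×72/72 = 1612.0000 rpm, dir flips to −; running = −1612.0000
Stage 2 [59T→46T]: ω = 1612.0000×59/46 = 2067.5652 rpm, dir flips to +; running = +2067.5652
Stage 3 [91T→29T]: ω = 2067.5652×91/29 = 6487.8771 rpm, dir flips to −; running = −6487.8771
Stage 4 [29T→44T]: ω = 6487.8771×29/44 = 4276.1008 rpm, dir flips to +; running = +4276.1008
Stage 5 [18T→18T]: ω = 4276.1008×18/18 = 4276.1008 rpm, dir flips to −; running = −4276.1008

-4276.1008 rpm (opposite to input, |ω| = 4276.1008 rpm)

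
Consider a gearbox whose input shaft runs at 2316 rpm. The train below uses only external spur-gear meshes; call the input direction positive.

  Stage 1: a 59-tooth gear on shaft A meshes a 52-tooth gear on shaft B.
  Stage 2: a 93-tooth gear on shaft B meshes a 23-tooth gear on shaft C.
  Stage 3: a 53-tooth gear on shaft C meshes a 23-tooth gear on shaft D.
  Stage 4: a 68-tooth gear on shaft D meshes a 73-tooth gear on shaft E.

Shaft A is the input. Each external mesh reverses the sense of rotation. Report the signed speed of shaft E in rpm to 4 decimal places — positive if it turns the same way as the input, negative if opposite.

Stage 1 [59T→52T]: ω = 2316.0000×59/52 = 2627.7692 rpm, dir flips to −; running = −2627.7692
Stage 2 [93T→23T]: ω = 2627.7692×93/23 = 10625.3278 rpm, dir flips to +; running = +10625.3278
Stage 3 [53T→23T]: ω = 10625.3278×53/23 = 24484.4509 rpm, dir flips to −; running = −24484.4509
Stage 4 [68T→73T]: ω = 24484.4509×68/73 = 22807.4337 rpm, dir flips to +; running = +22807.4337

+22807.4337 rpm (same as input, |ω| = 22807.4337 rpm)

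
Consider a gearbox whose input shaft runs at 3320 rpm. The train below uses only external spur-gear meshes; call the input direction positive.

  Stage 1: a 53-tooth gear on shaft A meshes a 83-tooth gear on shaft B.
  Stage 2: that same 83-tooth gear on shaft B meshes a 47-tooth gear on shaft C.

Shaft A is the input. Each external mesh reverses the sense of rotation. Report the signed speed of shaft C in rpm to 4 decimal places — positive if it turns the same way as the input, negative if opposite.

+3743.8298 rpm (same as input, |ω| = 3743.8298 rpm)

Stage 1 [53T→83T]: ω = 3320.0000×53/83 = 2120.0000 rpm, dir flips to −; running = −2120.0000
Stage 2 [83T→47T]: ω = 2120.0000×83/47 = 3743.8298 rpm, dir flips to +; running = +3743.8298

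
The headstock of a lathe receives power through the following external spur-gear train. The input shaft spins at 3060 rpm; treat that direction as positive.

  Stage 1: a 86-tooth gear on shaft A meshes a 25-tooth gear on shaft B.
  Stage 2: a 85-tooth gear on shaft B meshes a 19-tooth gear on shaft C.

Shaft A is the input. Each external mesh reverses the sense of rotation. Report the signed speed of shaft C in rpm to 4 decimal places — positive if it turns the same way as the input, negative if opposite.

+47091.7895 rpm (same as input, |ω| = 47091.7895 rpm)

Stage 1 [86T→25T]: ω = 3060.0000×86/25 = 10526.4000 rpm, dir flips to −; running = −10526.4000
Stage 2 [85T→19T]: ω = 10526.4000×85/19 = 47091.7895 rpm, dir flips to +; running = +47091.7895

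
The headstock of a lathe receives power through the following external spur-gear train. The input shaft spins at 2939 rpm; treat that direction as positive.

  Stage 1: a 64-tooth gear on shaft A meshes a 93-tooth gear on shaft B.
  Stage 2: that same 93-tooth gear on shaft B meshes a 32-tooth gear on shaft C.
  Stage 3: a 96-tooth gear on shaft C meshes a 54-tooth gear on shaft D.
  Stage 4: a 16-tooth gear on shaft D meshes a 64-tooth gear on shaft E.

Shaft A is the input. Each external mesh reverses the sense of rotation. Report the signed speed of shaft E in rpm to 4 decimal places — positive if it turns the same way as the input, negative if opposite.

+2612.4444 rpm (same as input, |ω| = 2612.4444 rpm)

Stage 1 [64T→93T]: ω = 2939.0000×64/93 = 2022.5376 rpm, dir flips to −; running = −2022.5376
Stage 2 [93T→32T]: ω = 2022.5376×93/32 = 5878.0000 rpm, dir flips to +; running = +5878.0000
Stage 3 [96T→54T]: ω = 5878.0000×96/54 = 10449.7778 rpm, dir flips to −; running = −10449.7778
Stage 4 [16T→64T]: ω = 10449.7778×16/64 = 2612.4444 rpm, dir flips to +; running = +2612.4444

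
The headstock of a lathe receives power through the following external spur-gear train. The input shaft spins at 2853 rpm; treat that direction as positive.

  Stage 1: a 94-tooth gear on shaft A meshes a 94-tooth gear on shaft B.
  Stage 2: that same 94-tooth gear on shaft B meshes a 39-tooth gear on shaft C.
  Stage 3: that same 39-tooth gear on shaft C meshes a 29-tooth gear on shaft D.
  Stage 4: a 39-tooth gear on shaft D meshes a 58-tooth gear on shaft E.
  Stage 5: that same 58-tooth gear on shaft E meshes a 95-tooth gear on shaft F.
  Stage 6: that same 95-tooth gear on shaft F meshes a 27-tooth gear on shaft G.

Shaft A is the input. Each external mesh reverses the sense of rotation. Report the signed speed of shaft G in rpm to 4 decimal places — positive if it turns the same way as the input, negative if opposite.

Stage 1 [94T→94T]: ω = 2853.0000×94/94 = 2853.0000 rpm, dir flips to −; running = −2853.0000
Stage 2 [94T→39T]: ω = 2853.0000×94/39 = 6876.4615 rpm, dir flips to +; running = +6876.4615
Stage 3 [39T→29T]: ω = 6876.4615×39/29 = 9247.6552 rpm, dir flips to −; running = −9247.6552
Stage 4 [39T→58T]: ω = 9247.6552×39/58 = 6218.2509 rpm, dir flips to +; running = +6218.2509
Stage 5 [58T→95T]: ω = 6218.2509×58/95 = 3796.4058 rpm, dir flips to −; running = −3796.4058
Stage 6 [95T→27T]: ω = 3796.4058×95/27 = 13357.7241 rpm, dir flips to +; running = +13357.7241

+13357.7241 rpm (same as input, |ω| = 13357.7241 rpm)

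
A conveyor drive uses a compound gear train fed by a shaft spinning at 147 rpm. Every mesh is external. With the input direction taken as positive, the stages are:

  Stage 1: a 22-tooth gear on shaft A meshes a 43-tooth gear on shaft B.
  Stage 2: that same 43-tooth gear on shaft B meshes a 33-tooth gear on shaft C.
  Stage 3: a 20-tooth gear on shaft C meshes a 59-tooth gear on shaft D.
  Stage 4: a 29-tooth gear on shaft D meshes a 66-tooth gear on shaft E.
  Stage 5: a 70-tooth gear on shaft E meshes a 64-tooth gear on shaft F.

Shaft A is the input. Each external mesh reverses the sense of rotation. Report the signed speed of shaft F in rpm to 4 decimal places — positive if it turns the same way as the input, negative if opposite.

Stage 1 [22T→43T]: ω = 147.0000×22/43 = 75.2093 rpm, dir flips to −; running = −75.2093
Stage 2 [43T→33T]: ω = 75.2093×43/33 = 98.0000 rpm, dir flips to +; running = +98.0000
Stage 3 [20T→59T]: ω = 98.0000×20/59 = 33.2203 rpm, dir flips to −; running = −33.2203
Stage 4 [29T→66T]: ω = 33.2203×29/66 = 14.5968 rpm, dir flips to +; running = +14.5968
Stage 5 [70T→64T]: ω = 14.5968×70/64 = 15.9653 rpm, dir flips to −; running = −15.9653

-15.9653 rpm (opposite to input, |ω| = 15.9653 rpm)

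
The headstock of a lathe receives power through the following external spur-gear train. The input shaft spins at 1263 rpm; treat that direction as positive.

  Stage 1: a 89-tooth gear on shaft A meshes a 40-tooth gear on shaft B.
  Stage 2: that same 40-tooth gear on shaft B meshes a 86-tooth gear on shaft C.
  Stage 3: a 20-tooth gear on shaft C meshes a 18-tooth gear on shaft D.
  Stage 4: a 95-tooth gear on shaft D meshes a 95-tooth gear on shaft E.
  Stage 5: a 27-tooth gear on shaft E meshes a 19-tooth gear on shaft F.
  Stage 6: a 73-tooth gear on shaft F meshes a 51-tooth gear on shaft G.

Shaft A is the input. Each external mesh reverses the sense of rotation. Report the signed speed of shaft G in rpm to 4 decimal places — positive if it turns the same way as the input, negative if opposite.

Stage 1 [89T→40T]: ω = 1263.0000×89/40 = 2810.1750 rpm, dir flips to −; running = −2810.1750
Stage 2 [40T→86T]: ω = 2810.1750×40/86 = 1307.0581 rpm, dir flips to +; running = +1307.0581
Stage 3 [20T→18T]: ω = 1307.0581×20/18 = 1452.2868 rpm, dir flips to −; running = −1452.2868
Stage 4 [95T→95T]: ω = 1452.2868×95/95 = 1452.2868 rpm, dir flips to +; running = +1452.2868
Stage 5 [27T→19T]: ω = 1452.2868×27/19 = 2063.7760 rpm, dir flips to −; running = −2063.7760
Stage 6 [73T→51T]: ω = 2063.7760×73/51 = 2954.0323 rpm, dir flips to +; running = +2954.0323

+2954.0323 rpm (same as input, |ω| = 2954.0323 rpm)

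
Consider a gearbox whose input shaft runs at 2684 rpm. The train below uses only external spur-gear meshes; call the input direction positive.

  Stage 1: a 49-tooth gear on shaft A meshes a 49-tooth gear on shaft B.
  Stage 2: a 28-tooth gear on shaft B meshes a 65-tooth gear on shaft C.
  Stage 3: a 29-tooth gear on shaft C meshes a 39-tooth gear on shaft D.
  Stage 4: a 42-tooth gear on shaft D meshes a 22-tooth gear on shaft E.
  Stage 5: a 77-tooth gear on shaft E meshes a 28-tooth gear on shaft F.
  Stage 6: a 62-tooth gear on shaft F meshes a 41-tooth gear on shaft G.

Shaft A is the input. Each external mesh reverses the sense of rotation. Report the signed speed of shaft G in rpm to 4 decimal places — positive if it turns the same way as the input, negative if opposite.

Stage 1 [49T→49T]: ω = 2684.0000×49/49 = 2684.0000 rpm, dir flips to −; running = −2684.0000
Stage 2 [28T→65T]: ω = 2684.0000×28/65 = 1156.1846 rpm, dir flips to +; running = +1156.1846
Stage 3 [29T→39T]: ω = 1156.1846×29/39 = 859.7270 rpm, dir flips to −; running = −859.7270
Stage 4 [42T→22T]: ω = 859.7270×42/22 = 1641.2970 rpm, dir flips to +; running = +1641.2970
Stage 5 [77T→28T]: ω = 1641.2970×77/28 = 4513.5669 rpm, dir flips to −; running = −4513.5669
Stage 6 [62T→41T]: ω = 4513.5669×62/41 = 6825.3938 rpm, dir flips to +; running = +6825.3938

+6825.3938 rpm (same as input, |ω| = 6825.3938 rpm)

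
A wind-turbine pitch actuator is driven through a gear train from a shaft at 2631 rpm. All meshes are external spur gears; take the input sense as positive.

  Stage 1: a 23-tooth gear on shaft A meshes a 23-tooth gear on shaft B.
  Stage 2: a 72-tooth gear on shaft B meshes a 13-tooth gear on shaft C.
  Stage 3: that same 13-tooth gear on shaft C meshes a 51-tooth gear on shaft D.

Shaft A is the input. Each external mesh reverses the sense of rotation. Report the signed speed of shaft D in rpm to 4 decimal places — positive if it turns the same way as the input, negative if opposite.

-3714.3529 rpm (opposite to input, |ω| = 3714.3529 rpm)

Stage 1 [23T→23T]: ω = 2631.0000×23/23 = 2631.0000 rpm, dir flips to −; running = −2631.0000
Stage 2 [72T→13T]: ω = 2631.0000×72/13 = 14571.6923 rpm, dir flips to +; running = +14571.6923
Stage 3 [13T→51T]: ω = 14571.6923×13/51 = 3714.3529 rpm, dir flips to −; running = −3714.3529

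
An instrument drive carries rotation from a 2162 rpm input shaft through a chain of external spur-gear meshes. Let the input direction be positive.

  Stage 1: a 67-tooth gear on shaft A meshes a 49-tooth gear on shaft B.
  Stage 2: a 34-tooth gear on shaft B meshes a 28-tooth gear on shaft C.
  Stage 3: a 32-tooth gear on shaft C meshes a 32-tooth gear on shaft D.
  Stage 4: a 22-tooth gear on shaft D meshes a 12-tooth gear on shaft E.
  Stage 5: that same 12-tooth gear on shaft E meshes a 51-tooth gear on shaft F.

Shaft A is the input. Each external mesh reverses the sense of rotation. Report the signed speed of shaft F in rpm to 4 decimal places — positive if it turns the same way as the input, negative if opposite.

Stage 1 [67T→49T]: ω = 2162.0000×67/49 = 2956.2041 rpm, dir flips to −; running = −2956.2041
Stage 2 [34T→28T]: ω = 2956.2041×34/28 = 3589.6764 rpm, dir flips to +; running = +3589.6764
Stage 3 [32T→32T]: ω = 3589.6764×32/32 = 3589.6764 rpm, dir flips to −; running = −3589.6764
Stage 4 [22T→12T]: ω = 3589.6764×22/12 = 6581.0734 rpm, dir flips to +; running = +6581.0734
Stage 5 [12T→51T]: ω = 6581.0734×12/51 = 1548.4879 rpm, dir flips to −; running = −1548.4879

-1548.4879 rpm (opposite to input, |ω| = 1548.4879 rpm)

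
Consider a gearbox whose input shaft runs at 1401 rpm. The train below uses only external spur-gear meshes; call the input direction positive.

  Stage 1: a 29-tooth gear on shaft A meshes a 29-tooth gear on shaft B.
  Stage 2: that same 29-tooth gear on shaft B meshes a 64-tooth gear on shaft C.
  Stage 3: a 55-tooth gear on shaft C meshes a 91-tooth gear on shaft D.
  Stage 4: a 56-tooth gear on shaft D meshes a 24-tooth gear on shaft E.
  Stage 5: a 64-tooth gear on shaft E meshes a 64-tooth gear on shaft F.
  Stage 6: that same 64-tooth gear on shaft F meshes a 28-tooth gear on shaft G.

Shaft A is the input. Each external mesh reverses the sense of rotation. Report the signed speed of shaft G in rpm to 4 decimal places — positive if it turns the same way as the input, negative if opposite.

Stage 1 [29T→29T]: ω = 1401.0000×29/29 = 1401.0000 rpm, dir flips to −; running = −1401.0000
Stage 2 [29T→64T]: ω = 1401.0000×29/64 = 634.8281 rpm, dir flips to +; running = +634.8281
Stage 3 [55T→91T]: ω = 634.8281×55/91 = 383.6873 rpm, dir flips to −; running = −383.6873
Stage 4 [56T→24T]: ω = 383.6873×56/24 = 895.2704 rpm, dir flips to +; running = +895.2704
Stage 5 [64T→64T]: ω = 895.2704×64/64 = 895.2704 rpm, dir flips to −; running = −895.2704
Stage 6 [64T→28T]: ω = 895.2704×64/28 = 2046.3324 rpm, dir flips to +; running = +2046.3324

+2046.3324 rpm (same as input, |ω| = 2046.3324 rpm)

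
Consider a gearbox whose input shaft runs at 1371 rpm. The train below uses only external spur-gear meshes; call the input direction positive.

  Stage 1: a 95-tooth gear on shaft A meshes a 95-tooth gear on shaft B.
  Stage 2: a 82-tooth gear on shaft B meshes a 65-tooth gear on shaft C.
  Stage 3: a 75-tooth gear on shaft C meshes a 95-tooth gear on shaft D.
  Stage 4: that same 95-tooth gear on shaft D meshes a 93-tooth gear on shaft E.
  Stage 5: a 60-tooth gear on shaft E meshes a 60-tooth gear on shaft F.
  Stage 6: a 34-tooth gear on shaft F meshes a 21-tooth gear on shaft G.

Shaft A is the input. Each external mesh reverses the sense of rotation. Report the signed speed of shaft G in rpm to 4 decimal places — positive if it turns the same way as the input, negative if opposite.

+2258.2701 rpm (same as input, |ω| = 2258.2701 rpm)

Stage 1 [95T→95T]: ω = 1371.0000×95/95 = 1371.0000 rpm, dir flips to −; running = −1371.0000
Stage 2 [82T→65T]: ω = 1371.0000×82/65 = 1729.5692 rpm, dir flips to +; running = +1729.5692
Stage 3 [75T→95T]: ω = 1729.5692×75/95 = 1365.4494 rpm, dir flips to −; running = −1365.4494
Stage 4 [95T→93T]: ω = 1365.4494×95/93 = 1394.8139 rpm, dir flips to +; running = +1394.8139
Stage 5 [60T→60T]: ω = 1394.8139×60/60 = 1394.8139 rpm, dir flips to −; running = −1394.8139
Stage 6 [34T→21T]: ω = 1394.8139×34/21 = 2258.2701 rpm, dir flips to +; running = +2258.2701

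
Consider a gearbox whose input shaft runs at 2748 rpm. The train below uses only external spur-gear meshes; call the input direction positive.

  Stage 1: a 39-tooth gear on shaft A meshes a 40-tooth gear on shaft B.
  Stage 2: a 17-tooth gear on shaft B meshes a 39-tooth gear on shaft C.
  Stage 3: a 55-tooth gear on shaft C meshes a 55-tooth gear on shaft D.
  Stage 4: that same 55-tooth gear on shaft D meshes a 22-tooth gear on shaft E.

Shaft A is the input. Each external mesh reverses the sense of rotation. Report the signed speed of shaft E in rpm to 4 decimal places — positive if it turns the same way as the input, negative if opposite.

+2919.7500 rpm (same as input, |ω| = 2919.7500 rpm)

Stage 1 [39T→40T]: ω = 2748.0000×39/40 = 2679.3000 rpm, dir flips to −; running = −2679.3000
Stage 2 [17T→39T]: ω = 2679.3000×17/39 = 1167.9000 rpm, dir flips to +; running = +1167.9000
Stage 3 [55T→55T]: ω = 1167.9000×55/55 = 1167.9000 rpm, dir flips to −; running = −1167.9000
Stage 4 [55T→22T]: ω = 1167.9000×55/22 = 2919.7500 rpm, dir flips to +; running = +2919.7500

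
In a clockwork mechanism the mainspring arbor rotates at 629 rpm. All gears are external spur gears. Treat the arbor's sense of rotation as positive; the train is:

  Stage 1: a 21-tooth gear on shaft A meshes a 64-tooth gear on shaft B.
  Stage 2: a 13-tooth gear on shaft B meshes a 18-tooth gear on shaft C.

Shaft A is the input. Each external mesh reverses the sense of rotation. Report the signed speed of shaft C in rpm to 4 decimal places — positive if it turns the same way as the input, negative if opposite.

Stage 1 [21T→64T]: ω = 629.0000×21/64 = 206.3906 rpm, dir flips to −; running = −206.3906
Stage 2 [13T→18T]: ω = 206.3906×13/18 = 149.0599 rpm, dir flips to +; running = +149.0599

+149.0599 rpm (same as input, |ω| = 149.0599 rpm)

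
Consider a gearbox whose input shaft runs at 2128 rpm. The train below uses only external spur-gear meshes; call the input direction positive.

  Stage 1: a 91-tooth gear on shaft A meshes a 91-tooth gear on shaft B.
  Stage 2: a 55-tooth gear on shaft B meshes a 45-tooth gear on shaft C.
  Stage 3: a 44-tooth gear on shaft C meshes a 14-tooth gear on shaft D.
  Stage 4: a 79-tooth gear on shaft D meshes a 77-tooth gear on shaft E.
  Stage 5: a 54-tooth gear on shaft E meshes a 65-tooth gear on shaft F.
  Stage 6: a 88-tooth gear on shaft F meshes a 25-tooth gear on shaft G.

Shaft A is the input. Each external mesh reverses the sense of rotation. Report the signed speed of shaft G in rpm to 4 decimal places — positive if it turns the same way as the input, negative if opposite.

+24524.8225 rpm (same as input, |ω| = 24524.8225 rpm)

Stage 1 [91T→91T]: ω = 2128.0000×91/91 = 2128.0000 rpm, dir flips to −; running = −2128.0000
Stage 2 [55T→45T]: ω = 2128.0000×55/45 = 2600.8889 rpm, dir flips to +; running = +2600.8889
Stage 3 [44T→14T]: ω = 2600.8889×44/14 = 8174.2222 rpm, dir flips to −; running = −8174.2222
Stage 4 [79T→77T]: ω = 8174.2222×79/77 = 8386.5397 rpm, dir flips to +; running = +8386.5397
Stage 5 [54T→65T]: ω = 8386.5397×54/65 = 6967.2791 rpm, dir flips to −; running = −6967.2791
Stage 6 [88T→25T]: ω = 6967.2791×88/25 = 24524.8225 rpm, dir flips to +; running = +24524.8225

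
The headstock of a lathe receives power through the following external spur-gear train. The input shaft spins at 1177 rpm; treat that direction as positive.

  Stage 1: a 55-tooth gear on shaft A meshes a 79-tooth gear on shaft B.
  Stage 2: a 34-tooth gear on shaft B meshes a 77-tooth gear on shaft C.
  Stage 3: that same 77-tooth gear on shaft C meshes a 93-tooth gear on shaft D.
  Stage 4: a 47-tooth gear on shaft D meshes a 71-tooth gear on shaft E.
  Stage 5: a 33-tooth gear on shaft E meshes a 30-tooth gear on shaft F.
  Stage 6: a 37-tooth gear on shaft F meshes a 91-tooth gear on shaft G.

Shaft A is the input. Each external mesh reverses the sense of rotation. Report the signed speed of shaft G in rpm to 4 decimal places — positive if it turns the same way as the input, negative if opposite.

+88.6953 rpm (same as input, |ω| = 88.6953 rpm)

Stage 1 [55T→79T]: ω = 1177.0000×55/79 = 819.4304 rpm, dir flips to −; running = −819.4304
Stage 2 [34T→77T]: ω = 819.4304×34/77 = 361.8264 rpm, dir flips to +; running = +361.8264
Stage 3 [77T→93T]: ω = 361.8264×77/93 = 299.5767 rpm, dir flips to −; running = −299.5767
Stage 4 [47T→71T]: ω = 299.5767×47/71 = 198.3113 rpm, dir flips to +; running = +198.3113
Stage 5 [33T→30T]: ω = 198.3113×33/30 = 218.1425 rpm, dir flips to −; running = −218.1425
Stage 6 [37T→91T]: ω = 218.1425×37/91 = 88.6953 rpm, dir flips to +; running = +88.6953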